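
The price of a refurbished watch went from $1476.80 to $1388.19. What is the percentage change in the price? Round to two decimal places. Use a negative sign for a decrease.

Change: $1388.19 − $1476.80 = -$88.61.
Relative to the original: -$88.61 ÷ $1476.80 ≈ -6.00%.

-6.00%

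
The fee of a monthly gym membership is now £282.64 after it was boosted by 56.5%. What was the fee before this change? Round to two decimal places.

£180.60

The overall multiplier applied was 1.565.
So the original fee was £282.64 ÷ 1.565 ≈ £180.60.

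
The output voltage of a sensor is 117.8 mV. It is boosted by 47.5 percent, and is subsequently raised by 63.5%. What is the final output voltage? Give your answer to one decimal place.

After the 47.5% increase: 117.8 × 1.475 = 173.755.
Apply the 63.5% increase: 173.755 × 1.635 = 284.089425 ≈ 284.1.

284.1 mV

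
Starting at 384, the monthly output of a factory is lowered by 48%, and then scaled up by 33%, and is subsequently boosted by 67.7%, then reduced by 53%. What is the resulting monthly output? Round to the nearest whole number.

209

Apply the 48% decrease: 384 × 0.52 = 199.68.
Apply the 33% increase: 199.68 × 1.33 = 265.5744.
After the 67.7% increase: 265.5744 × 1.677 = 445.3682688.
Apply the 53% decrease: 445.3682688 × 0.47 = 209.323086336 ≈ 209.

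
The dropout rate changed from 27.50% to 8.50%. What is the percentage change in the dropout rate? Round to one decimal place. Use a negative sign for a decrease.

-69.1%

The change is 8.50 − 27.50 = -19.00 percentage points.
Relative to the original 27.50%, that is -19.00 ÷ 27.50 ≈ -69.1%.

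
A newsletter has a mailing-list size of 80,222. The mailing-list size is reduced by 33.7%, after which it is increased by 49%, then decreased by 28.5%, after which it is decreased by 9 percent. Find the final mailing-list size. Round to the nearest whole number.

33.7% decrease: 80,222 × 0.663 = 53187.186.
After the 49% increase: 53187.186 × 1.49 = 79248.90714.
Apply the 28.5% decrease: 79248.90714 × 0.715 = 56662.9686051.
9% decrease: 56662.9686051 × 0.91 = 51563.301430641 ≈ 51,563.

51,563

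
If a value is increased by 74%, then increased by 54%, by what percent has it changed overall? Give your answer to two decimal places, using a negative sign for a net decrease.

167.96%

The combined multiplier is 1.74 × 1.54 = 2.6796.
That corresponds to an increase of 167.96%.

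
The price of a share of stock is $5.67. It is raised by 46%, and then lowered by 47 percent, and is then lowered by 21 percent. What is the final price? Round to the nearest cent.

$3.47

Each change multiplies by a factor: 1.46 × 0.53 × 0.79 = 0.611302.
$5.67 × 0.611302 = $3.46608234 ≈ $3.47.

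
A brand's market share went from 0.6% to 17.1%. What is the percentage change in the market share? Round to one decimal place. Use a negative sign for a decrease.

2750.0%

The change is 17.1 − 0.6 = 16.5 percentage points.
Relative to the original 0.6%, that is 16.5 ÷ 0.6 = 2750.0%.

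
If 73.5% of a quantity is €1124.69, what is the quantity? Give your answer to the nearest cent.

€1124.69 ÷ 0.735 ≈ €1530.19.

€1530.19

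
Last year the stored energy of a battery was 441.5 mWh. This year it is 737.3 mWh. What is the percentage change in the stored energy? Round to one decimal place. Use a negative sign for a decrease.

Change: 737.3 − 441.5 = 295.8.
Relative to the original: 295.8 ÷ 441.5 ≈ 67.0%.

67.0%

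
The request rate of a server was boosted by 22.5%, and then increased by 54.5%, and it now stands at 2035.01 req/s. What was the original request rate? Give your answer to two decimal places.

1075.23 req/s

The overall multiplier applied was 1.225 × 1.545 = 1.892625.
So the original request rate was 2035.01 ÷ 1.892625 ≈ 1075.23 req/s.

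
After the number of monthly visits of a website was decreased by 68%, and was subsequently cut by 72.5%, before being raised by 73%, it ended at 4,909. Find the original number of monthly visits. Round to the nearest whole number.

The overall multiplier applied was 0.32 × 0.275 × 1.73 = 0.15224.
So the original number of monthly visits was 4,909 ÷ 0.15224 ≈ 32,245.

32,245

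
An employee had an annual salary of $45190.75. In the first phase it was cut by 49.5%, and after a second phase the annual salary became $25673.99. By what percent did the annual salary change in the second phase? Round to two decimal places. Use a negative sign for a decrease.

After the first phase: $45190.75 × 0.505 = $22821.32875.
Second-phase multiplier: $25673.99 ÷ $22821.32875 ≈ 1.125.
That is a change of 12.50%.

12.50%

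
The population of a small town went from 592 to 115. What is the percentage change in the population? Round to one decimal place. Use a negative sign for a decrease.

Change: 115 − 592 = -477.
Relative to the original: -477 ÷ 592 ≈ -80.6%.

-80.6%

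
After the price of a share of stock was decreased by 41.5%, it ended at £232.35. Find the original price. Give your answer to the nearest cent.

£397.18

The overall multiplier applied was 0.585.
So the original price was £232.35 ÷ 0.585 ≈ £397.18.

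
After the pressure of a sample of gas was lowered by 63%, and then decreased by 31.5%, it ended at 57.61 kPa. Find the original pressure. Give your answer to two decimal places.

227.30 kPa

Undoing the 31.5% decrease: 57.61 ÷ 0.685 ≈ 84.10219.
Undoing the 63% decrease: 84.10219 ÷ 0.37 ≈ 227.30 kPa.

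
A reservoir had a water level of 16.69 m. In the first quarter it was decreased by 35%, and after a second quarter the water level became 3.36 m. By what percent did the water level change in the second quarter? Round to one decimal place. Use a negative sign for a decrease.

-69.0%

After the first quarter: 16.69 × 0.65 = 10.8485.
Second-quarter multiplier: 3.36 ÷ 10.8485 ≈ 0.30972.
That is a change of -69.0%.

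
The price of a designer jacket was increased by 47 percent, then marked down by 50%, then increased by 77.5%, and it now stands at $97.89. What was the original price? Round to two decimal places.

$75.03

Undoing the 77.5% increase: $97.89 ÷ 1.775 ≈ $55.149296.
Undoing the 50% decrease: $55.149296 ÷ 0.5 = $110.298592.
Undoing the 47% increase: $110.298592 ÷ 1.47 ≈ $75.03.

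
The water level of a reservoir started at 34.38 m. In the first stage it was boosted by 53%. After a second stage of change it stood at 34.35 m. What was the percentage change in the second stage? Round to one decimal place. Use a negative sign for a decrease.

After the first stage: 34.38 × 1.53 = 52.6014.
Second-stage multiplier: 34.35 ÷ 52.6014 ≈ 0.65302.
That is a change of -34.7%.

-34.7%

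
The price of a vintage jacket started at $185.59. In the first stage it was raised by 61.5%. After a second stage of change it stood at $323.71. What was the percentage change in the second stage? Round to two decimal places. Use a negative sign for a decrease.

After the first stage: $185.59 × 1.615 = $299.72785.
Second-stage multiplier: $323.71 ÷ $299.72785 ≈ 1.080013.
That is a change of 8.00%.

8.00%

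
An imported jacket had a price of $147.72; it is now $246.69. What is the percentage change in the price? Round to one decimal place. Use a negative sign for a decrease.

Change: $246.69 − $147.72 = $98.97.
Relative to the original: $98.97 ÷ $147.72 ≈ 67.0%.

67.0%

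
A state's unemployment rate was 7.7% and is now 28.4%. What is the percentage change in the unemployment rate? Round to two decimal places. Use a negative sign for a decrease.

268.83%

The change is 28.4 − 7.7 = 20.7 percentage points.
Relative to the original 7.7%, that is 20.7 ÷ 7.7 ≈ 268.83%.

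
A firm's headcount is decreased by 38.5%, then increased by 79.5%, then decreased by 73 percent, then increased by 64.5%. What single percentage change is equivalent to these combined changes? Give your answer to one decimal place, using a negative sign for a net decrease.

A 38.5% decrease multiplies by 0.615.
Then a 79.5% increase: 0.615 × 1.795 = 1.103925.
Then a 73% decrease: 1.103925 × 0.27 = 0.29805975.
Then a 64.5% increase: 0.29805975 × 1.645 = 0.49030828875.
Overall factor 0.49030828875, i.e. -51.0%.

-51.0%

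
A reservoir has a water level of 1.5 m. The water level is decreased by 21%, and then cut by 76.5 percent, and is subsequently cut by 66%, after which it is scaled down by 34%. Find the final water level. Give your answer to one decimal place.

0.1 m

Each change multiplies by a factor: 0.79 × 0.235 × 0.34 × 0.66 = 0.04165986.
1.5 × 0.04165986 = 0.06248979 ≈ 0.1.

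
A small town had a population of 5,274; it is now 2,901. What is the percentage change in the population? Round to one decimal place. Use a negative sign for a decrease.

Change: 2,901 − 5,274 = -2,373.
Relative to the original: -2,373 ÷ 5,274 ≈ -45.0%.

-45.0%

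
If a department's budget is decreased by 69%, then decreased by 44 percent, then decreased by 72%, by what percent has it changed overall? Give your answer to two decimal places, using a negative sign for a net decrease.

-95.14%

The combined multiplier is 0.31 × 0.56 × 0.28 = 0.048608.
That corresponds to a decrease of 95.14%.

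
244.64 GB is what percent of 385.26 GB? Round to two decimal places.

63.50%

244.64 GB ÷ 385.26 GB ≈ 63.50%.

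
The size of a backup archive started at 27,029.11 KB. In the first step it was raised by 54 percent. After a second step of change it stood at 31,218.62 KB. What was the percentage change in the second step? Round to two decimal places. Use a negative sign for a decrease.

After the first step: 27,029.11 × 1.54 = 41624.8294.
Second-step multiplier: 31,218.62 ÷ 41624.8294 ≈ 0.75.
That is a change of -25.00%.

-25.00%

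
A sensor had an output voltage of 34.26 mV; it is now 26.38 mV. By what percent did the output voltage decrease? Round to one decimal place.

23.0%

Change: 26.38 − 34.26 = -7.88.
Relative to the original: -7.88 ÷ 34.26 ≈ -23.0%.
So the output voltage decreased by 23.0%.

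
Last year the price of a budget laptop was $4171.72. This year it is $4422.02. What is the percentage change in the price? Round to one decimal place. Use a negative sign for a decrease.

6.0%

Change: $4422.02 − $4171.72 = $250.30.
Relative to the original: $250.30 ÷ $4171.72 ≈ 6.0%.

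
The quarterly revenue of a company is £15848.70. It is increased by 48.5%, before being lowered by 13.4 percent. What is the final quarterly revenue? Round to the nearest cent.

48.5% increase: £15848.70 × 1.485 = £23535.3195.
13.4% decrease: £23535.3195 × 0.866 = £20381.586687 ≈ £20381.59.

£20381.59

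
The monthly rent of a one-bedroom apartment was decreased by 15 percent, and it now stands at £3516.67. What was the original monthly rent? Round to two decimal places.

£4137.26

The overall multiplier applied was 0.85.
So the original monthly rent was £3516.67 ÷ 0.85 ≈ £4137.26.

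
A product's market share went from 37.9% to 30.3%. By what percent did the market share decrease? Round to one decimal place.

The change is 30.3 − 37.9 = -7.6 percentage points.
Relative to the original 37.9%, that is -7.6 ÷ 37.9 ≈ -20.1%.
So the market share fell by 20.1%.

20.1%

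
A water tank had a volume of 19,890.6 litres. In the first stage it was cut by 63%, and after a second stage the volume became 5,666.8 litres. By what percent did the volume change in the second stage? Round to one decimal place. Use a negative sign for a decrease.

After the first stage: 19,890.6 × 0.37 = 7359.522.
Second-stage multiplier: 5,666.8 ÷ 7359.522 ≈ 0.77.
That is a change of -23.0%.

-23.0%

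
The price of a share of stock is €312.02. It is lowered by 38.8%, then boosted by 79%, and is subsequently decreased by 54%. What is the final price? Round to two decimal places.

Each change multiplies by a factor: 0.612 × 1.79 × 0.46 = 0.5039208.
€312.02 × 0.5039208 = €157.233368016 ≈ €157.23.

€157.23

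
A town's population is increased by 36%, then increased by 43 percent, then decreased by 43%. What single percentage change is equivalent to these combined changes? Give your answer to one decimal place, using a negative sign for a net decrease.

10.9%

The combined multiplier is 1.36 × 1.43 × 0.57 = 1.108536.
That corresponds to an increase of 10.9%.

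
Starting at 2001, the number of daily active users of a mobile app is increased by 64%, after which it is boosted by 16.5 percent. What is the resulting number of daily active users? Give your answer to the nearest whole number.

64% increase: 2001 × 1.64 = 3281.64.
16.5% increase: 3281.64 × 1.165 = 3823.1106 ≈ 3823.

3823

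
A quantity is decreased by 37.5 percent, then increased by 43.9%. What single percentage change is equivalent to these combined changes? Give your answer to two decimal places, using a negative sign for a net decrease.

-10.06%

The combined multiplier is 0.625 × 1.439 = 0.899375.
That corresponds to a decrease of 10.06%.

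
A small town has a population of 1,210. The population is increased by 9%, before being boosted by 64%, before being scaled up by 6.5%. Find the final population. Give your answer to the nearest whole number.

After the 9% increase: 1,210 × 1.09 = 1318.9.
After the 64% increase: 1318.9 × 1.64 = 2162.996.
Apply the 6.5% increase: 2162.996 × 1.065 = 2303.59074 ≈ 2,304.

2,304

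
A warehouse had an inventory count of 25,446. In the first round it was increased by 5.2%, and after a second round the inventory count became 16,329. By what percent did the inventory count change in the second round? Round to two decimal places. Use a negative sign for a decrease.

-39.00%

After the first round: 25,446 × 1.052 = 26769.192.
Second-round multiplier: 16,329 ÷ 26769.192 ≈ 0.609992.
That is a change of -39.00%.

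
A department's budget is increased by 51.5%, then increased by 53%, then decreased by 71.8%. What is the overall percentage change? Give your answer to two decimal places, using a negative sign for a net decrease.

-34.63%

A 51.5% increase multiplies by 1.515.
Then a 53% increase: 1.515 × 1.53 = 2.31795.
Then a 71.8% decrease: 2.31795 × 0.282 = 0.6536619.
Overall factor 0.6536619, i.e. -34.63%.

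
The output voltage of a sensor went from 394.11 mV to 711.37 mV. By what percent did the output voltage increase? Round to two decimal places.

Change: 711.37 − 394.11 = 317.26.
Relative to the original: 317.26 ÷ 394.11 ≈ 80.50%.
So the output voltage increased by 80.50%.

80.50%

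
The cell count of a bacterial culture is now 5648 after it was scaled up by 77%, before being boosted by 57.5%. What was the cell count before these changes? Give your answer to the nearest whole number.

The overall multiplier applied was 1.77 × 1.575 = 2.78775.
So the original cell count was 5648 ÷ 2.78775 ≈ 2026.

2026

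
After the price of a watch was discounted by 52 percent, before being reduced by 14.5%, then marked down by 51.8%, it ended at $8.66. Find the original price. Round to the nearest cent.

Undoing the 51.8% decrease: $8.66 ÷ 0.482 ≈ $17.966805.
Undoing the 14.5% decrease: $17.966805 ÷ 0.855 ≈ $21.013807.
Undoing the 52% decrease: $21.013807 ÷ 0.48 ≈ $43.78.

$43.78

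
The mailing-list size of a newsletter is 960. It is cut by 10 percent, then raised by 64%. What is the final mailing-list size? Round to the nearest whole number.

Each change multiplies by a factor: 0.9 × 1.64 = 1.476.
960 × 1.476 = 1416.96 ≈ 1417.

1417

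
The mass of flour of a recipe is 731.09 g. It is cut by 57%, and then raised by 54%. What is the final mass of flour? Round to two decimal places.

Each change multiplies by a factor: 0.43 × 1.54 = 0.6622.
731.09 × 0.6622 = 484.127798 ≈ 484.13.

484.13 g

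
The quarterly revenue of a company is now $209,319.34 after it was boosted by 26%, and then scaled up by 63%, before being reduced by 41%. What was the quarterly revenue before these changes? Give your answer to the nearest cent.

$172,742.50

The overall multiplier applied was 1.26 × 1.63 × 0.59 = 1.211742.
So the original quarterly revenue was $209,319.34 ÷ 1.211742 ≈ $172,742.50.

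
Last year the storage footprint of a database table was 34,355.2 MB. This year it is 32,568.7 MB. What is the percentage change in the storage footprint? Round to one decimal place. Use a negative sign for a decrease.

-5.2%

Change: 32,568.7 − 34,355.2 = -1,786.5.
Relative to the original: -1,786.5 ÷ 34,355.2 ≈ -5.2%.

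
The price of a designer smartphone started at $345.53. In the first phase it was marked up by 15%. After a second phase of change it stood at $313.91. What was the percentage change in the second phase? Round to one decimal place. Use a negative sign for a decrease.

After the first phase: $345.53 × 1.15 = $397.3595.
Second-phase multiplier: $313.91 ÷ $397.3595 ≈ 0.78999.
That is a change of -21.0%.

-21.0%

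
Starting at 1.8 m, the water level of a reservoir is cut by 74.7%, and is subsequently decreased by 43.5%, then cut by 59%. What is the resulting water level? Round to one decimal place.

Each change multiplies by a factor: 0.253 × 0.565 × 0.41 = 0.05860745.
1.8 × 0.05860745 = 0.10549341 ≈ 0.1.

0.1 m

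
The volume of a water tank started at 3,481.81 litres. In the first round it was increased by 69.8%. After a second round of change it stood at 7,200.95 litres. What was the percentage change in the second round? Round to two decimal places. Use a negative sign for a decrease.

21.80%

After the first round: 3,481.81 × 1.698 = 5912.11338.
Second-round multiplier: 7,200.95 ÷ 5912.11338 ≈ 1.217999.
That is a change of 21.80%.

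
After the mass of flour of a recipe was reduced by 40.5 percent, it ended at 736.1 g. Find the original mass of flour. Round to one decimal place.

1,237.1 g

The overall multiplier applied was 0.595.
So the original mass of flour was 736.1 ÷ 0.595 ≈ 1,237.1 g.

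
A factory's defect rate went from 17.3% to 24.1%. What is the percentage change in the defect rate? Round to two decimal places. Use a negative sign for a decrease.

The change is 24.1 − 17.3 = 6.8 percentage points.
Relative to the original 17.3%, that is 6.8 ÷ 17.3 ≈ 39.31%.

39.31%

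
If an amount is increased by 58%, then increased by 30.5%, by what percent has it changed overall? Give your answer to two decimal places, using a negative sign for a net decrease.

106.19%

A 58% increase multiplies by 1.58.
Then a 30.5% increase: 1.58 × 1.305 = 2.0619.
Overall factor 2.0619, i.e. 106.19%.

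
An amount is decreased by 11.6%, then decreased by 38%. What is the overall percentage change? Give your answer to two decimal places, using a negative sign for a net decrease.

-45.19%

An 11.6% decrease multiplies by 0.884.
Then a 38% decrease: 0.884 × 0.62 = 0.54808.
Overall factor 0.54808, i.e. -45.19%.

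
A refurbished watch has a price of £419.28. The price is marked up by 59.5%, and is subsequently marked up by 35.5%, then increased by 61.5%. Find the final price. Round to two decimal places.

£1463.45

59.5% increase: £419.28 × 1.595 = £668.7516.
After the 35.5% increase: £668.7516 × 1.355 = £906.158418.
61.5% increase: £906.158418 × 1.615 = £1463.44584507 ≈ £1463.45.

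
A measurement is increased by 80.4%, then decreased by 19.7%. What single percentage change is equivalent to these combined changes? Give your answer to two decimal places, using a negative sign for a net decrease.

An 80.4% increase multiplies by 1.804.
Then a 19.7% decrease: 1.804 × 0.803 = 1.448612.
Overall factor 1.448612, i.e. 44.86%.

44.86%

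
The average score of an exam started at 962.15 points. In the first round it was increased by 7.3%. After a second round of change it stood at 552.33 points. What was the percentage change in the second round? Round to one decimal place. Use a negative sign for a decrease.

After the first round: 962.15 × 1.073 = 1032.38695.
Second-round multiplier: 552.33 ÷ 1032.38695 ≈ 0.535.
That is a change of -46.5%.

-46.5%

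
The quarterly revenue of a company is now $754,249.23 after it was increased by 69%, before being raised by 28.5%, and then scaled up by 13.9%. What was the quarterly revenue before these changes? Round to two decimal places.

The overall multiplier applied was 1.69 × 1.285 × 1.139 = 2.47350935.
So the original quarterly revenue was $754,249.23 ÷ 2.47350935 ≈ $304,930.82.

$304,930.82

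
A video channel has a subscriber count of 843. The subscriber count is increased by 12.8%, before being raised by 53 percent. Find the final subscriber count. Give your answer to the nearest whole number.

Each change multiplies by a factor: 1.128 × 1.53 = 1.72584.
843 × 1.72584 = 1454.88312 ≈ 1455.

1455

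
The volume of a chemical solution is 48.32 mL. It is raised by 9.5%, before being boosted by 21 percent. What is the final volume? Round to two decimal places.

Apply the 9.5% increase: 48.32 × 1.095 = 52.9104.
After the 21% increase: 52.9104 × 1.21 = 64.021584 ≈ 64.02.

64.02 mL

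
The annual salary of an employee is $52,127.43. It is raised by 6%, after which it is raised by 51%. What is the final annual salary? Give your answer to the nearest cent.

$83,435.16

6% increase: $52,127.43 × 1.06 = $55255.0758.
51% increase: $55255.0758 × 1.51 = $83435.164458 ≈ $83,435.16.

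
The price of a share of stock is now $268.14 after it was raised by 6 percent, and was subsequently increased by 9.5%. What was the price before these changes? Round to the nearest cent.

Undoing the 9.5% increase: $268.14 ÷ 1.095 ≈ $244.876712.
Undoing the 6% increase: $244.876712 ÷ 1.06 ≈ $231.02.

$231.02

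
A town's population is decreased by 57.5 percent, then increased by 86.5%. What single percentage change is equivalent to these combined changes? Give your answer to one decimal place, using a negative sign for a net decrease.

-20.7%

A 57.5% decrease multiplies by 0.425.
Then an 86.5% increase: 0.425 × 1.865 = 0.792625.
Overall factor 0.792625, i.e. -20.7%.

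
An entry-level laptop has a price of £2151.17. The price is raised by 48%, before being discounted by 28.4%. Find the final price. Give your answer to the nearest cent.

Each change multiplies by a factor: 1.48 × 0.716 = 1.05968.
£2151.17 × 1.05968 = £2279.5518256 ≈ £2279.55.

£2279.55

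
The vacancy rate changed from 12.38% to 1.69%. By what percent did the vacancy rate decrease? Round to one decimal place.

The change is 1.69 − 12.38 = -10.69 percentage points.
Relative to the original 12.38%, that is -10.69 ÷ 12.38 ≈ -86.3%.
So the vacancy rate fell by 86.3%.

86.3%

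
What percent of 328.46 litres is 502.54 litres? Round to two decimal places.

153.00%

502.54 litres ÷ 328.46 litres ≈ 153.00%.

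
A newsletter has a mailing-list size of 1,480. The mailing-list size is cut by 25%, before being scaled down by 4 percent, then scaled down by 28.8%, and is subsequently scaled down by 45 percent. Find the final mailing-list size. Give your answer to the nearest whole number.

Each change multiplies by a factor: 0.75 × 0.96 × 0.712 × 0.55 = 0.281952.
1,480 × 0.281952 = 417.28896 ≈ 417.

417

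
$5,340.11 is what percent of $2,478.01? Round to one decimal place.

215.5%

$5,340.11 ÷ $2,478.01 ≈ 215.5%.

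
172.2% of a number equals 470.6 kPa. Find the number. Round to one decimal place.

470.6 kPa ÷ 1.722 ≈ 273.3 kPa.

273.3 kPa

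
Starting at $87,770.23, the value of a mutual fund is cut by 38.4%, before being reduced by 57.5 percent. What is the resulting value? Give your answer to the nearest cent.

After the 38.4% decrease: $87,770.23 × 0.616 = $54066.46168.
After the 57.5% decrease: $54066.46168 × 0.425 = $22978.246214 ≈ $22,978.25.

$22,978.25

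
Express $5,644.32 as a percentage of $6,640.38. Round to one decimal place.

85.0%

$5,644.32 ÷ $6,640.38 ≈ 85.0%.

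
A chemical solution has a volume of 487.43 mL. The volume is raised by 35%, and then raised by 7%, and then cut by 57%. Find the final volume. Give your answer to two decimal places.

302.76 mL

Apply the 35% increase: 487.43 × 1.35 = 658.0305.
Apply the 7% increase: 658.0305 × 1.07 = 704.092635.
57% decrease: 704.092635 × 0.43 = 302.75983305 ≈ 302.76.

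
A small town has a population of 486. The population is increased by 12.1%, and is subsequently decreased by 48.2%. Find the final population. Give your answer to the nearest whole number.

Apply the 12.1% increase: 486 × 1.121 = 544.806.
Apply the 48.2% decrease: 544.806 × 0.518 = 282.209508 ≈ 282.

282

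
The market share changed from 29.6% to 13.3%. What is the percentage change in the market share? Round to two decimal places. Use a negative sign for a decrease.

-55.07%

The change is 13.3 − 29.6 = -16.3 percentage points.
Relative to the original 29.6%, that is -16.3 ÷ 29.6 ≈ -55.07%.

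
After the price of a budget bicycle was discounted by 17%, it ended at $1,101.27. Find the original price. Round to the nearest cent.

The overall multiplier applied was 0.83.
So the original price was $1,101.27 ÷ 0.83 ≈ $1,326.83.

$1,326.83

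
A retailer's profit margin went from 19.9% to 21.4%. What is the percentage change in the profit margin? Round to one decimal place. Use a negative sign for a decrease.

7.5%

The change is 21.4 − 19.9 = 1.5 percentage points.
Relative to the original 19.9%, that is 1.5 ÷ 19.9 ≈ 7.5%.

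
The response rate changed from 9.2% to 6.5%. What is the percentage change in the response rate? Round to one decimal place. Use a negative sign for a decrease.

The change is 6.5 − 9.2 = -2.7 percentage points.
Relative to the original 9.2%, that is -2.7 ÷ 9.2 ≈ -29.3%.

-29.3%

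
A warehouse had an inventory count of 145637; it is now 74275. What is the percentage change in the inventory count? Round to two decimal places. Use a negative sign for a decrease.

-49.00%

Change: 74275 − 145637 = -71362.
Relative to the original: -71362 ÷ 145637 ≈ -49.00%.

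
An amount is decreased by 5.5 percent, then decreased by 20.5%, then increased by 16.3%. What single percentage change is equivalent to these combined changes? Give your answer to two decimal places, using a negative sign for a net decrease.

-12.63%

A 5.5% decrease multiplies by 0.945.
Then a 20.5% decrease: 0.945 × 0.795 = 0.751275.
Then a 16.3% increase: 0.751275 × 1.163 = 0.873732825.
Overall factor 0.873732825, i.e. -12.63%.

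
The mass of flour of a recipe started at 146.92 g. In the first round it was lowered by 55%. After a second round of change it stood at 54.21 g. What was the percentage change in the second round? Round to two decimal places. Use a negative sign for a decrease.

-18.01%

After the first round: 146.92 × 0.45 = 66.114.
Second-round multiplier: 54.21 ÷ 66.114 ≈ 0.819947.
That is a change of -18.01%.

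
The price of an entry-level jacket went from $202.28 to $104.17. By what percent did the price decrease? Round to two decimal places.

Change: $104.17 − $202.28 = -$98.11.
Relative to the original: -$98.11 ÷ $202.28 ≈ -48.50%.
So the price decreased by 48.50%.

48.50%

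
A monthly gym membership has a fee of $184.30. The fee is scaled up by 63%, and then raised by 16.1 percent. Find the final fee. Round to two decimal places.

After the 63% increase: $184.30 × 1.63 = $300.409.
After the 16.1% increase: $300.409 × 1.161 = $348.774849 ≈ $348.77.

$348.77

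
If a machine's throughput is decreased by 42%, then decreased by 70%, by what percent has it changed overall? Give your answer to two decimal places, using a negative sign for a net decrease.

-82.60%

A 42% decrease multiplies by 0.58.
Then a 70% decrease: 0.58 × 0.3 = 0.174.
Overall factor 0.174, i.e. -82.60%.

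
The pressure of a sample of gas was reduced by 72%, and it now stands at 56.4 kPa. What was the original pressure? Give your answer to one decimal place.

201.4 kPa

The overall multiplier applied was 0.28.
So the original pressure was 56.4 ÷ 0.28 ≈ 201.4 kPa.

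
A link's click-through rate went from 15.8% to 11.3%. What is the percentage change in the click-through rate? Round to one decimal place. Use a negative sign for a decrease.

The change is 11.3 − 15.8 = -4.5 percentage points.
Relative to the original 15.8%, that is -4.5 ÷ 15.8 ≈ -28.5%.

-28.5%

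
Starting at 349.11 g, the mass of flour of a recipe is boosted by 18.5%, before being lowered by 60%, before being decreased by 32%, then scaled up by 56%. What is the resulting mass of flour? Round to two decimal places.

175.54 g

18.5% increase: 349.11 × 1.185 = 413.69535.
Apply the 60% decrease: 413.69535 × 0.4 = 165.47814.
32% decrease: 165.47814 × 0.68 = 112.5251352.
56% increase: 112.5251352 × 1.56 = 175.539210912 ≈ 175.54.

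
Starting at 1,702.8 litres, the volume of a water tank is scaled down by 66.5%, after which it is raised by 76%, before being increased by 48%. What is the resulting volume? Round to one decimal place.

1,485.9 litres

66.5% decrease: 1,702.8 × 0.335 = 570.438.
After the 76% increase: 570.438 × 1.76 = 1003.97088.
Apply the 48% increase: 1003.97088 × 1.48 = 1485.8769024 ≈ 1,485.9.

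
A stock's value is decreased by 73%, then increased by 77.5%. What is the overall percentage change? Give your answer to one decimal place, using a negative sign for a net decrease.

The combined multiplier is 0.27 × 1.775 = 0.47925.
That corresponds to a decrease of 52.1%.

-52.1%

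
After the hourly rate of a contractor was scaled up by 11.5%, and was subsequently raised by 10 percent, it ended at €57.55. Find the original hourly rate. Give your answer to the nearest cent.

€46.92

Undoing the 10% increase: €57.55 ÷ 1.1 ≈ €52.318182.
Undoing the 11.5% increase: €52.318182 ÷ 1.115 ≈ €46.92.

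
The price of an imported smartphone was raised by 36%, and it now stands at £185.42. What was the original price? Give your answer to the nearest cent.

The overall multiplier applied was 1.36.
So the original price was £185.42 ÷ 1.36 ≈ £136.34.

£136.34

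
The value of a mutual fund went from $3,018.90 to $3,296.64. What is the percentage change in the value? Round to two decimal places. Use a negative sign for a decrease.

Change: $3,296.64 − $3,018.90 = $277.74.
Relative to the original: $277.74 ÷ $3,018.90 ≈ 9.20%.

9.20%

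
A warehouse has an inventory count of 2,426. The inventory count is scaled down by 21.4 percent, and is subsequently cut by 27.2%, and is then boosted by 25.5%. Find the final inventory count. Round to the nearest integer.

1,742

21.4% decrease: 2,426 × 0.786 = 1906.836.
Apply the 27.2% decrease: 1906.836 × 0.728 = 1388.176608.
After the 25.5% increase: 1388.176608 × 1.255 = 1742.16164304 ≈ 1,742.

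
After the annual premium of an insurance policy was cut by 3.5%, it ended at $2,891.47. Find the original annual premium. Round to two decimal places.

The overall multiplier applied was 0.965.
So the original annual premium was $2,891.47 ÷ 0.965 ≈ $2,996.34.

$2,996.34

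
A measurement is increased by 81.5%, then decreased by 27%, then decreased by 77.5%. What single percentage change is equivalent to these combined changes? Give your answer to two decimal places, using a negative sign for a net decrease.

An 81.5% increase multiplies by 1.815.
Then a 27% decrease: 1.815 × 0.73 = 1.32495.
Then a 77.5% decrease: 1.32495 × 0.225 = 0.29811375.
Overall factor 0.29811375, i.e. -70.19%.

-70.19%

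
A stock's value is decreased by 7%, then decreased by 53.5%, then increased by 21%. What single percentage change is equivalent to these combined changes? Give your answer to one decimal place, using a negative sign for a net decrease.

-47.7%

The combined multiplier is 0.93 × 0.465 × 1.21 = 0.5232645.
That corresponds to a decrease of 47.7%.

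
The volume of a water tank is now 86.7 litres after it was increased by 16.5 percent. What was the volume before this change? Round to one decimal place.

The overall multiplier applied was 1.165.
So the original volume was 86.7 ÷ 1.165 ≈ 74.4 litres.

74.4 litres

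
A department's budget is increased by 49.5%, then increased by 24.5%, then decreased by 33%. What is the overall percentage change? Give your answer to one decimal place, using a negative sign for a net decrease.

The combined multiplier is 1.495 × 1.245 × 0.67 = 1.24705425.
That corresponds to an increase of 24.7%.

24.7%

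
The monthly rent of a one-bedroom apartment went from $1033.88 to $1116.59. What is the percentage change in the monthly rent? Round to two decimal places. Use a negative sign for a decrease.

8.00%

Change: $1116.59 − $1033.88 = $82.71.
Relative to the original: $82.71 ÷ $1033.88 ≈ 8.00%.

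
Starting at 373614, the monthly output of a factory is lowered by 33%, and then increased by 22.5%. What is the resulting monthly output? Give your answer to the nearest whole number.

Apply the 33% decrease: 373614 × 0.67 = 250321.38.
After the 22.5% increase: 250321.38 × 1.225 = 306643.6905 ≈ 306644.

306644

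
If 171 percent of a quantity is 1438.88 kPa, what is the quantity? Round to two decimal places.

1438.88 kPa ÷ 1.71 ≈ 841.45 kPa.

841.45 kPa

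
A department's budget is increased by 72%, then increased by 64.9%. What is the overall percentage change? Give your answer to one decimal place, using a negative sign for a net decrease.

The combined multiplier is 1.72 × 1.649 = 2.83628.
That corresponds to an increase of 183.6%.

183.6%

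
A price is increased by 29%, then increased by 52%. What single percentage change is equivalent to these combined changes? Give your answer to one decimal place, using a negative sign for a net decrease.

A 29% increase multiplies by 1.29.
Then a 52% increase: 1.29 × 1.52 = 1.9608.
Overall factor 1.9608, i.e. 96.1%.

96.1%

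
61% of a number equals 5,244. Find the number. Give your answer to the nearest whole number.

5,244 ÷ 0.61 ≈ 8,597.

8,597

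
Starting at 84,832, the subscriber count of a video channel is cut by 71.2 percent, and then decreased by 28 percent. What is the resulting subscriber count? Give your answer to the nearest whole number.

Apply the 71.2% decrease: 84,832 × 0.288 = 24431.616.
28% decrease: 24431.616 × 0.72 = 17590.76352 ≈ 17,591.

17,591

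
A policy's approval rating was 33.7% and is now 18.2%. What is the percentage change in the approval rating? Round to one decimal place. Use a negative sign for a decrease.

The change is 18.2 − 33.7 = -15.5 percentage points.
Relative to the original 33.7%, that is -15.5 ÷ 33.7 ≈ -46.0%.

-46.0%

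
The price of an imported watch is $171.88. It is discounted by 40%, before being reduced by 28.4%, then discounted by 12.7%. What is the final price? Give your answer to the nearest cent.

$64.46

Apply the 40% decrease: $171.88 × 0.6 = $103.128.
28.4% decrease: $103.128 × 0.716 = $73.839648.
12.7% decrease: $73.839648 × 0.873 = $64.462012704 ≈ $64.46.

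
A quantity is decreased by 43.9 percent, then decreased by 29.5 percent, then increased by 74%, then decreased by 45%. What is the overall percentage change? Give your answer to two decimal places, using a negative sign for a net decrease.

A 43.9% decrease multiplies by 0.561.
Then a 29.5% decrease: 0.561 × 0.705 = 0.395505.
Then a 74% increase: 0.395505 × 1.74 = 0.6881787.
Then a 45% decrease: 0.6881787 × 0.55 = 0.378498285.
Overall factor 0.378498285, i.e. -62.15%.

-62.15%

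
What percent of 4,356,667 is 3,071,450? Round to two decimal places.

3,071,450 ÷ 4,356,667 ≈ 70.50%.

70.50%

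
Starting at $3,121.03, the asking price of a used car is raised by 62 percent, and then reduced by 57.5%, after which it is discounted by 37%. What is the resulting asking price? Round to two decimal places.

After the 62% increase: $3,121.03 × 1.62 = $5056.0686.
After the 57.5% decrease: $5056.0686 × 0.425 = $2148.829155.
37% decrease: $2148.829155 × 0.63 = $1353.76236765 ≈ $1,353.76.

$1,353.76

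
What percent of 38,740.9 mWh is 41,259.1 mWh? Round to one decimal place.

106.5%

41,259.1 mWh ÷ 38,740.9 mWh ≈ 106.5%.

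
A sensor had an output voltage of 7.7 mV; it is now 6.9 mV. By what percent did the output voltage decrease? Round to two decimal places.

10.39%

Change: 6.9 − 7.7 = -0.8.
Relative to the original: -0.8 ÷ 7.7 ≈ -10.39%.
So the output voltage decreased by 10.39%.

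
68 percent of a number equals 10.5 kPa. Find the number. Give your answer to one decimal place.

15.4 kPa

10.5 kPa ÷ 0.68 ≈ 15.4 kPa.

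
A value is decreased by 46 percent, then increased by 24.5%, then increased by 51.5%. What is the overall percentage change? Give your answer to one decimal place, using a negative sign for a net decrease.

1.9%

A 46% decrease multiplies by 0.54.
Then a 24.5% increase: 0.54 × 1.245 = 0.6723.
Then a 51.5% increase: 0.6723 × 1.515 = 1.0185345.
Overall factor 1.0185345, i.e. 1.9%.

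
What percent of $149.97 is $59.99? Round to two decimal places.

$59.99 ÷ $149.97 ≈ 40.00%.

40.00%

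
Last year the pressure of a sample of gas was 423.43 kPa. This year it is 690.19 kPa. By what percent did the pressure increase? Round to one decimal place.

63.0%

Change: 690.19 − 423.43 = 266.76.
Relative to the original: 266.76 ÷ 423.43 ≈ 63.0%.
So the pressure increased by 63.0%.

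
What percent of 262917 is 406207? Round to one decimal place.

406207 ÷ 262917 ≈ 154.5%.

154.5%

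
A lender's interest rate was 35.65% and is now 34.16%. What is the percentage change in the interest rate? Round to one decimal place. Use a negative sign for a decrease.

-4.2%

The change is 34.16 − 35.65 = -1.49 percentage points.
Relative to the original 35.65%, that is -1.49 ÷ 35.65 ≈ -4.2%.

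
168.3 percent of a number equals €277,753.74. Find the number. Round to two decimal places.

€165,034.90

€277,753.74 ÷ 1.683 ≈ €165,034.90.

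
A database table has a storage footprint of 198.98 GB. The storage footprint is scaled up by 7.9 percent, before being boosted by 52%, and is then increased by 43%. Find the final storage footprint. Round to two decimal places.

Each change multiplies by a factor: 1.079 × 1.52 × 1.43 = 2.3453144.
198.98 × 2.3453144 = 466.670659312 ≈ 466.67.

466.67 GB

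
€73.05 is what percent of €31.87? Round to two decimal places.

€73.05 ÷ €31.87 ≈ 229.21%.

229.21%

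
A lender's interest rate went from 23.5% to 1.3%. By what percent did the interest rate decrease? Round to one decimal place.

The change is 1.3 − 23.5 = -22.2 percentage points.
Relative to the original 23.5%, that is -22.2 ÷ 23.5 ≈ -94.5%.
So the interest rate fell by 94.5%.

94.5%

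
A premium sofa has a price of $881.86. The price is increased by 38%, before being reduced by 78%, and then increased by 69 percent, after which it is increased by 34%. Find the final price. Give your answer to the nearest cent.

$606.31

38% increase: $881.86 × 1.38 = $1216.9668.
78% decrease: $1216.9668 × 0.22 = $267.732696.
69% increase: $267.732696 × 1.69 = $452.46825624.
34% increase: $452.46825624 × 1.34 = $606.3074633616 ≈ $606.31.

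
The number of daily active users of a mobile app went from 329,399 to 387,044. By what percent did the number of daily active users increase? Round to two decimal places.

Change: 387,044 − 329,399 = 57,645.
Relative to the original: 57,645 ÷ 329,399 ≈ 17.50%.
So the number of daily active users increased by 17.50%.

17.50%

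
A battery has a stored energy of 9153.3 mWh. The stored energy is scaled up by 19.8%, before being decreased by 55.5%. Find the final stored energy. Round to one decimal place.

Each change multiplies by a factor: 1.198 × 0.445 = 0.53311.
9153.3 × 0.53311 = 4879.715763 ≈ 4879.7.

4879.7 mWh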